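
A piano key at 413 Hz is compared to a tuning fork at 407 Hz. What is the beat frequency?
6 Hz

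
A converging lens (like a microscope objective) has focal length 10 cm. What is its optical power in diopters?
P = 1/f = 10 D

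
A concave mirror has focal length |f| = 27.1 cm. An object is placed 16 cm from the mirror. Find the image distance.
f = +27.1 cm (concave); 1/di = 1/f − 1/do → di = -39.06 cm (virtual image, behind mirror)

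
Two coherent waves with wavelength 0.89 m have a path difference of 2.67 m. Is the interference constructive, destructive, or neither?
constructive — path difference = 3λ, a whole number of wavelengths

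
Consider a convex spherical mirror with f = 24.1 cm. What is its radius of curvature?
R = 2|f| = 48.2 cm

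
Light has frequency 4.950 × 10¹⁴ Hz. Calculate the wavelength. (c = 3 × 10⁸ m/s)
λ = c/f = 606.1 nm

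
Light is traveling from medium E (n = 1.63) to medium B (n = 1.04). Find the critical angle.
θc = arcsin(n₂/n₁) = 39.65°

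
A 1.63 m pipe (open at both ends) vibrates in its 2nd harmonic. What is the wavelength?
λₙ = 2L/n = 1.63 m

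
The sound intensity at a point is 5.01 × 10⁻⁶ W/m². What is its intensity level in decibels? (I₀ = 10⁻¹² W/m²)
β = 10·log₁₀(I/I₀) = 67 dB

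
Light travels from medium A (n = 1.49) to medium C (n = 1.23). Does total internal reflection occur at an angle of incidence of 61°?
θc = arcsin(n₂/n₁) = 55.64°; 61° > θc, so yes — total internal reflection.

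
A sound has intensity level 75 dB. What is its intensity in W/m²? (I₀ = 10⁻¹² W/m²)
I = I₀·10^(β/10) = 3.16 × 10⁻⁵ W/m²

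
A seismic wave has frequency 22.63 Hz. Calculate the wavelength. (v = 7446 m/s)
λ = v/f = 329 m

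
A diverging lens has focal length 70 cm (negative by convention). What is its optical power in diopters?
P = 1/f = -1.429 D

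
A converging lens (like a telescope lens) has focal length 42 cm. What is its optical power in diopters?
P = 1/f = 2.381 D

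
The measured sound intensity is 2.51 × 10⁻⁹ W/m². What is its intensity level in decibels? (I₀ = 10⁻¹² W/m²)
β = 10·log₁₀(I/I₀) = 34 dB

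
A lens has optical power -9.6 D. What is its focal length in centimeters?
f = 1/P = -10.42 cm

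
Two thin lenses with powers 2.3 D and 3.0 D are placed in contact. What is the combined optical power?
P_total = P₁ + P₂ = 5.3 D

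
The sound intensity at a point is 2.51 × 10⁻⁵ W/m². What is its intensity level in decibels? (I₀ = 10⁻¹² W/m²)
β = 10·log₁₀(I/I₀) = 74 dB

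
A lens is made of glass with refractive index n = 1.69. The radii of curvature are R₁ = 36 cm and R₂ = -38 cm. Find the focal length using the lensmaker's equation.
1/f = (n − 1)(1/R₁ − 1/R₂) → f = 26.79 cm (converging lens)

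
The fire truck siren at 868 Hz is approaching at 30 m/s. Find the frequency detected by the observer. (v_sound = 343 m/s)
f_obs = f·v/(v − v_s) = 951.2 Hz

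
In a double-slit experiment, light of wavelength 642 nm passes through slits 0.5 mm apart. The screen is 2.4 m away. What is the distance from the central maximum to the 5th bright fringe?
y = mλL/d = 15.41 mm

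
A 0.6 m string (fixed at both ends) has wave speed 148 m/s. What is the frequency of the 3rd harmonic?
fₙ = nv/(2L) = 370 Hz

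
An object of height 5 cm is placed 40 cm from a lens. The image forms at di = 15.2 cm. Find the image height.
hi = (-di/do) × ho = -1.9 cm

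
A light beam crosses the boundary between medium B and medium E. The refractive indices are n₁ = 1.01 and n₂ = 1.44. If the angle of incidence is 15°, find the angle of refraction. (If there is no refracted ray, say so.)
sin θ₂ = (n₁/n₂)·sin θ₁ = 0.1815 → θ₂ = 10.46°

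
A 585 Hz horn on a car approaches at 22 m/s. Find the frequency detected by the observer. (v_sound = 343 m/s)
f_obs = f·v/(v − v_s) = 625.1 Hz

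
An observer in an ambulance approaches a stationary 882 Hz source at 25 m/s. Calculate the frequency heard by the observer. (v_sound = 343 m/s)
f_obs = f·(v + v_o)/v = 946.3 Hz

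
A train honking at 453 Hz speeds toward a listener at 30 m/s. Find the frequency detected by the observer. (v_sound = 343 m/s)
f_obs = f·v/(v − v_s) = 496.4 Hz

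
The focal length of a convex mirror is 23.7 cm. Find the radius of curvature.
R = 2|f| = 47.4 cm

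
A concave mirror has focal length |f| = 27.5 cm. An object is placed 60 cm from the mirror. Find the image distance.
f = +27.5 cm (concave); 1/di = 1/f − 1/do → di = 50.77 cm (real image, in front of mirror)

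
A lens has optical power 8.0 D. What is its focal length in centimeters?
f = 1/P = 12.5 cm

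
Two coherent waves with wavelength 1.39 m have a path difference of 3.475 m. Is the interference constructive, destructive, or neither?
destructive — path difference = 2.5λ, an odd multiple of λ/2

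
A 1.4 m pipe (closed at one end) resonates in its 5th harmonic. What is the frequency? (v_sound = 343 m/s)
fₙ = nv/(4L) = 306.2 Hz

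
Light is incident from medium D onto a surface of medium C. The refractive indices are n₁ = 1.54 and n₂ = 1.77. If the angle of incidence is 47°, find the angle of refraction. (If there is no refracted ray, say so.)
sin θ₂ = (n₁/n₂)·sin θ₁ = 0.6363 → θ₂ = 39.52°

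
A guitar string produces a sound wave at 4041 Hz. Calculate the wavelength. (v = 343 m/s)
λ = v/f = 0.08488 m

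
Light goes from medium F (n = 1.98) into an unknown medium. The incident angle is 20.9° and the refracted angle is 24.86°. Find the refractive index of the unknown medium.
n₂ = n₁·sin θ₁ / sin θ₂ = 1.68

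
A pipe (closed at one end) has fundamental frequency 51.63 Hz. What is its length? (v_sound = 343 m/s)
L = v/(4f₁) = 1.661 m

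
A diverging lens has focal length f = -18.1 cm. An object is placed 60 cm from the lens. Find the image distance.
1/di = 1/f − 1/do → di = -13.91 cm (virtual image)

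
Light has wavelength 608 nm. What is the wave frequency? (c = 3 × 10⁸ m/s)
f = c/λ = 4.934 × 10¹⁴ Hz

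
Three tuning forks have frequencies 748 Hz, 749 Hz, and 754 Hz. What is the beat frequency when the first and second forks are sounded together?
1 Hz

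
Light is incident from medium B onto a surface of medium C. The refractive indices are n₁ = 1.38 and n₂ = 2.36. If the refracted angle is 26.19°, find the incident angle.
sin θ₁ = (n₂/n₁)·sin θ₂ → θ₁ = 49.01°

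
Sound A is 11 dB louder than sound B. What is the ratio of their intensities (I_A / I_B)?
I_A/I_B = 10^(Δβ/10) = 12.59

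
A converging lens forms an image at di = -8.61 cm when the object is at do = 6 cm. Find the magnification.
M = −di/do = 1.435 (upright image)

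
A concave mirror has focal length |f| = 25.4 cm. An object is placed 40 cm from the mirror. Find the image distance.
f = +25.4 cm (concave); 1/di = 1/f − 1/do → di = 69.59 cm (real image, in front of mirror)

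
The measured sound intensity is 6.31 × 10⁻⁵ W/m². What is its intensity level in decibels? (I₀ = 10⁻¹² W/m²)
β = 10·log₁₀(I/I₀) = 78 dB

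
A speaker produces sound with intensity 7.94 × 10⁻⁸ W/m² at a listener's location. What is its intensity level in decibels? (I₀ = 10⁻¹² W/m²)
β = 10·log₁₀(I/I₀) = 49 dB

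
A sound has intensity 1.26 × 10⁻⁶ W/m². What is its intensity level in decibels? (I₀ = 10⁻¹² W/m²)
β = 10·log₁₀(I/I₀) = 61 dB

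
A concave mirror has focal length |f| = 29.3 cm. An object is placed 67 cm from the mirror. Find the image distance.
f = +29.3 cm (concave); 1/di = 1/f − 1/do → di = 52.07 cm (real image, in front of mirror)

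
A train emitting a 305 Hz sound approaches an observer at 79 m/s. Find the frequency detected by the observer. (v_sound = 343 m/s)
f_obs = f·v/(v − v_s) = 396.3 Hz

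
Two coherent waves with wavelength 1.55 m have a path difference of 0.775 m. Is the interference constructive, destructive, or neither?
destructive — path difference = 0.5λ, an odd multiple of λ/2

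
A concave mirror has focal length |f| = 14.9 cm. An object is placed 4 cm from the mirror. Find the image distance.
f = +14.9 cm (concave); 1/di = 1/f − 1/do → di = -5.468 cm (virtual image, behind mirror)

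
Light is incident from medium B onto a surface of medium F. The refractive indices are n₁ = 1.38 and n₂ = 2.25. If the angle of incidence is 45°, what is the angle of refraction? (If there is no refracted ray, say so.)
sin θ₂ = (n₁/n₂)·sin θ₁ = 0.4337 → θ₂ = 25.7°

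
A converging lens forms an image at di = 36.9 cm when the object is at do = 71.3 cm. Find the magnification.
M = −di/do = -0.5175 (inverted image)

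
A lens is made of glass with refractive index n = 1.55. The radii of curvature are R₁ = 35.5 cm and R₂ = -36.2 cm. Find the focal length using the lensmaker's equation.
1/f = (n − 1)(1/R₁ − 1/R₂) → f = 32.59 cm (converging lens)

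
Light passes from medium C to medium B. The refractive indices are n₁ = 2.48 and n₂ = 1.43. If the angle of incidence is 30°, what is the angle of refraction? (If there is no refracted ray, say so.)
sin θ₂ = (n₁/n₂)·sin θ₁ = 0.8671 → θ₂ = 60.13°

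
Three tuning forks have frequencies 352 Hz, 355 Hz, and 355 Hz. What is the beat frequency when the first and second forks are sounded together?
3 Hz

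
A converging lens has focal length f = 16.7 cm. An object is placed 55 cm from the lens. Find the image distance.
1/di = 1/f − 1/do → di = 23.98 cm (real image)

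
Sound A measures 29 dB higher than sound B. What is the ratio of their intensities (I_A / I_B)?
I_A/I_B = 10^(Δβ/10) = 794.3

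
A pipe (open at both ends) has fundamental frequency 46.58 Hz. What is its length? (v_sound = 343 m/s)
L = v/(2f₁) = 3.682 m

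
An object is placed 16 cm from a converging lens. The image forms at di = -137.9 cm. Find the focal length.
1/f = 1/do + 1/di → f = 18.1 cm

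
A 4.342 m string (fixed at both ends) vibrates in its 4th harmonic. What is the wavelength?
λₙ = 2L/n = 2.171 m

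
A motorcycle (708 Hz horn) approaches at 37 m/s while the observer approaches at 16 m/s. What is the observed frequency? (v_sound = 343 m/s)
f_obs = f·(v + v_o)/(v − v_s) = 830.6 Hz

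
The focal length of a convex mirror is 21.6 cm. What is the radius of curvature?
R = 2|f| = 43.2 cm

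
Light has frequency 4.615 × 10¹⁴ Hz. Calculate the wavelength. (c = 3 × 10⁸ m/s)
λ = c/f = 650.1 nm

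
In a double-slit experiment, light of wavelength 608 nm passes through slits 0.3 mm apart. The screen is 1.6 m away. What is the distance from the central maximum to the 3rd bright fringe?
y = mλL/d = 9.728 mm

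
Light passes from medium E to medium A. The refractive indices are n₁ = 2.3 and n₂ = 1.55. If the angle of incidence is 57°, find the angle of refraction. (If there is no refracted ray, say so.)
sin θ₂ = (n₁/n₂)·sin θ₁ = 1.244 > 1, so there is no refracted ray — the light undergoes total internal reflection.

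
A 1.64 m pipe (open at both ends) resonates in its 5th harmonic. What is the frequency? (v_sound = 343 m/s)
fₙ = nv/(2L) = 522.9 Hz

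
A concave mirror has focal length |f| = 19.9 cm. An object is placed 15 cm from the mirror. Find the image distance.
f = +19.9 cm (concave); 1/di = 1/f − 1/do → di = -60.92 cm (virtual image, behind mirror)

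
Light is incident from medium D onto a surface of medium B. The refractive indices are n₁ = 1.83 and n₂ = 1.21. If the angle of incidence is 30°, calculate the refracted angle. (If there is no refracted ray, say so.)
sin θ₂ = (n₁/n₂)·sin θ₁ = 0.7562 → θ₂ = 49.13°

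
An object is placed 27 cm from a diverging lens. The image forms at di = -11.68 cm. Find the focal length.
1/f = 1/do + 1/di → f = -20.58 cm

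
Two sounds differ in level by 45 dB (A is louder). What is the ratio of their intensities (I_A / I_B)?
I_A/I_B = 10^(Δβ/10) = 31620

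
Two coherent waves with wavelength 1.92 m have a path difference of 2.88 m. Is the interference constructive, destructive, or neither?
destructive — path difference = 1.5λ, an odd multiple of λ/2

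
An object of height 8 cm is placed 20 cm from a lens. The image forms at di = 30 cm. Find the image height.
hi = (-di/do) × ho = -12 cm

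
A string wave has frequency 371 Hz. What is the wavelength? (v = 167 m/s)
λ = v/f = 0.4501 m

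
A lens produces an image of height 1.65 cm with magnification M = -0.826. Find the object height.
ho = |hi|/|M| = 1.998 cm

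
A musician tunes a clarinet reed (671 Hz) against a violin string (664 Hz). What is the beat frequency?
7 Hz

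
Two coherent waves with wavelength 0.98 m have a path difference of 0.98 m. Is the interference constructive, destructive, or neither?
constructive — path difference = 1λ, a whole number of wavelengths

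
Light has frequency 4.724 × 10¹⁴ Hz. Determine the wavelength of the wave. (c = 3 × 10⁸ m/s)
λ = c/f = 635.1 nm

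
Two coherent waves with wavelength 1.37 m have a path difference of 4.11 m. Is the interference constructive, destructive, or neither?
constructive — path difference = 3λ, a whole number of wavelengths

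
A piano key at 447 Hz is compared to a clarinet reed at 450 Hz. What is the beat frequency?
3 Hz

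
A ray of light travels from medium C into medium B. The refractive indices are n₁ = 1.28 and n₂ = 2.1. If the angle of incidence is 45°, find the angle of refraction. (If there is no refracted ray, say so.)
sin θ₂ = (n₁/n₂)·sin θ₁ = 0.431 → θ₂ = 25.53°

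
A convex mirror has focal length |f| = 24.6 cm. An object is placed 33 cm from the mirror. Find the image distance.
f = −24.6 cm (convex); 1/di = 1/f − 1/do → di = -14.09 cm (virtual image, behind mirror)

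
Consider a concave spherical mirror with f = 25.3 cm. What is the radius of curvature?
R = 2|f| = 50.6 cm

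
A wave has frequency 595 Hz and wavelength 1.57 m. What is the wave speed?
v = fλ = 934.2 m/s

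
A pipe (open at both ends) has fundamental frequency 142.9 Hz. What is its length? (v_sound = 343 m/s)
L = v/(2f₁) = 1.2 m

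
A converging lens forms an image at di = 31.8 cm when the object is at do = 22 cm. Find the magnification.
M = −di/do = -1.445 (inverted image)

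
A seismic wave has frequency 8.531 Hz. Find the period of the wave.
T = 1/f = 0.1172 s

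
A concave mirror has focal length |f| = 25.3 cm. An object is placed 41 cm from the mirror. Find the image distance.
f = +25.3 cm (concave); 1/di = 1/f − 1/do → di = 66.07 cm (real image, in front of mirror)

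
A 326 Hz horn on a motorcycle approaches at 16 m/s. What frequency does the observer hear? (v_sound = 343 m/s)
f_obs = f·v/(v − v_s) = 342 Hz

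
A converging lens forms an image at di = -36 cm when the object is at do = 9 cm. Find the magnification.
M = −di/do = 4 (upright image)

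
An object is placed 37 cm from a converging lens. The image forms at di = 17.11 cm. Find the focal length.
1/f = 1/do + 1/di → f = 11.7 cm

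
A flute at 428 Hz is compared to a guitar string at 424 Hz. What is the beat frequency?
4 Hz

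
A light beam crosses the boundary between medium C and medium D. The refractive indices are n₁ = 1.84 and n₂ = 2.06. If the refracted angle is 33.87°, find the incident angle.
sin θ₁ = (n₂/n₁)·sin θ₂ → θ₁ = 38.6°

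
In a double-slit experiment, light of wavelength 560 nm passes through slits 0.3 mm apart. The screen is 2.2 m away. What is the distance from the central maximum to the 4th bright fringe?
y = mλL/d = 16.43 mm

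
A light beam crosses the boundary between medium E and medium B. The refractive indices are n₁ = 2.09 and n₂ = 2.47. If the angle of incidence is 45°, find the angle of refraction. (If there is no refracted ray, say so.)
sin θ₂ = (n₁/n₂)·sin θ₁ = 0.5983 → θ₂ = 36.75°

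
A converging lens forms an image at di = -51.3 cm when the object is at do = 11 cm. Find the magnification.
M = −di/do = 4.664 (upright image)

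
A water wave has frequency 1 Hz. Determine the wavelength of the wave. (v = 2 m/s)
λ = v/f = 2 m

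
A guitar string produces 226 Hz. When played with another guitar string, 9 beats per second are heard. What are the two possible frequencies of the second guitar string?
f₂ = 226 ± 9 Hz → 235 Hz or 217 Hz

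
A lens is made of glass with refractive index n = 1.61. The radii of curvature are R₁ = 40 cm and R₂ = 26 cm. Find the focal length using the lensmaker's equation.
1/f = (n − 1)(1/R₁ − 1/R₂) → f = -121.8 cm (diverging lens)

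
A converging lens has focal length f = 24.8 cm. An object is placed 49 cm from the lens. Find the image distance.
1/di = 1/f − 1/do → di = 50.21 cm (real image)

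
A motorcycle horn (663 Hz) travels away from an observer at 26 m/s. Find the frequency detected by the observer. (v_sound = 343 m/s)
f_obs = f·v/(v + v_s) = 616.3 Hz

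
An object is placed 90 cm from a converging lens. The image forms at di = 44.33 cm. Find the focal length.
1/f = 1/do + 1/di → f = 29.7 cm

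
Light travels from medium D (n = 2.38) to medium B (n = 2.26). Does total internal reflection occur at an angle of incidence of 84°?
θc = arcsin(n₂/n₁) = 71.73°; 84° > θc, so yes — total internal reflection.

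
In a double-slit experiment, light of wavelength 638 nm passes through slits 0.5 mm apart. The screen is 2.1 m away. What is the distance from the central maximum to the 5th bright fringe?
y = mλL/d = 13.4 mm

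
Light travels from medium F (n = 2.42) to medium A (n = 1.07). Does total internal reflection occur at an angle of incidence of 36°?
θc = arcsin(n₂/n₁) = 26.24°; 36° > θc, so yes — total internal reflection.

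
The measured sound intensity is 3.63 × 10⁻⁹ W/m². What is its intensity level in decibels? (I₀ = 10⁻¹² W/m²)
β = 10·log₁₀(I/I₀) = 35.6 dB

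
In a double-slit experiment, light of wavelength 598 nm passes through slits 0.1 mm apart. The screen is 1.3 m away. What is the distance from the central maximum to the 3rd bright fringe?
y = mλL/d = 23.32 mm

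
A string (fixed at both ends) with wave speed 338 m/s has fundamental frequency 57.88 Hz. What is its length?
L = v/(2f₁) = 2.92 m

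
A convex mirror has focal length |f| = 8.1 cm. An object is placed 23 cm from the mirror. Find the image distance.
f = −8.1 cm (convex); 1/di = 1/f − 1/do → di = -5.99 cm (virtual image, behind mirror)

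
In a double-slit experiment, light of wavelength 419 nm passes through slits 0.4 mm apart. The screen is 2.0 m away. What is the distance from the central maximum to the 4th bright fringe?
y = mλL/d = 8.38 mm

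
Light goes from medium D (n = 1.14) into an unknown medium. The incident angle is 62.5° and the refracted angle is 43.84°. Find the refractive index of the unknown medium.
n₂ = n₁·sin θ₁ / sin θ₂ = 1.46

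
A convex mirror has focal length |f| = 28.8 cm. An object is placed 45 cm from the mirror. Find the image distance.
f = −28.8 cm (convex); 1/di = 1/f − 1/do → di = -17.56 cm (virtual image, behind mirror)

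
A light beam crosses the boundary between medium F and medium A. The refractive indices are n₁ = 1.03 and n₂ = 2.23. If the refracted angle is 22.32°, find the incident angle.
sin θ₁ = (n₂/n₁)·sin θ₂ → θ₁ = 55.31°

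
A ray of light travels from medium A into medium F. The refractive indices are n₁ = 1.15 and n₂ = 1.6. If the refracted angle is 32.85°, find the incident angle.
sin θ₁ = (n₂/n₁)·sin θ₂ → θ₁ = 49°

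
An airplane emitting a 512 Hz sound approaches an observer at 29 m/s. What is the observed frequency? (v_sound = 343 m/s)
f_obs = f·v/(v − v_s) = 559.3 Hz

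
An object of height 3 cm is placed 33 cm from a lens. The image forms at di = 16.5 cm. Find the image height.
hi = (-di/do) × ho = -1.5 cm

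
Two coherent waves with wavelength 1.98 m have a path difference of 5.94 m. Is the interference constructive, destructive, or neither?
constructive — path difference = 3λ, a whole number of wavelengths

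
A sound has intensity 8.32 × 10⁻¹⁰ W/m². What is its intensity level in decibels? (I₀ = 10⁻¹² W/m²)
β = 10·log₁₀(I/I₀) = 29.2 dB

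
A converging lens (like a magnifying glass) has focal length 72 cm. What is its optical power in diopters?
P = 1/f = 1.389 D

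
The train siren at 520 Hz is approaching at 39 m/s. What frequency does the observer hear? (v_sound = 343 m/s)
f_obs = f·v/(v − v_s) = 586.7 Hz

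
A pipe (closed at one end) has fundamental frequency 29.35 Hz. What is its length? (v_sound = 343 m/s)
L = v/(4f₁) = 2.922 m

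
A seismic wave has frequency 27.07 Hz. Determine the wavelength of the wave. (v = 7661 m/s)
λ = v/f = 283 m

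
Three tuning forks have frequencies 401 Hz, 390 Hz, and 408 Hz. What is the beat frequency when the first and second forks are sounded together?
11 Hz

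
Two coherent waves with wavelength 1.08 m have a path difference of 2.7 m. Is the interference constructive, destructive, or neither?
destructive — path difference = 2.5λ, an odd multiple of λ/2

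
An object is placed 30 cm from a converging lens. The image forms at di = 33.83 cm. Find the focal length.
1/f = 1/do + 1/di → f = 15.9 cm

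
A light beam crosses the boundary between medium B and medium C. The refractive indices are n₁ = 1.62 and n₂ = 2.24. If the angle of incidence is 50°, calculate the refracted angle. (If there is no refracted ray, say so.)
sin θ₂ = (n₁/n₂)·sin θ₁ = 0.554 → θ₂ = 33.64°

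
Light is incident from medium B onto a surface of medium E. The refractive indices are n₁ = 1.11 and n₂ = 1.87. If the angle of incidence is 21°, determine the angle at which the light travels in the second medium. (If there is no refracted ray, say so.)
sin θ₂ = (n₁/n₂)·sin θ₁ = 0.2127 → θ₂ = 12.28°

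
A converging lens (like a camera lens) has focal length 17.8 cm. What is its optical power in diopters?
P = 1/f = 5.618 D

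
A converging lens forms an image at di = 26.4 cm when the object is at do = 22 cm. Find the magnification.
M = −di/do = -1.2 (inverted image)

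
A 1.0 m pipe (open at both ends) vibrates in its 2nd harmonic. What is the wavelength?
λₙ = 2L/n = 1 m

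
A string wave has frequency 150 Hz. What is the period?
T = 1/f = 0.006667 s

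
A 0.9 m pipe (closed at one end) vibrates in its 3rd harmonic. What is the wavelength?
λₙ = 4L/n = 1.2 m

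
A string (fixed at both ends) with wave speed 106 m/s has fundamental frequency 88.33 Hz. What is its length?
L = v/(2f₁) = 0.6 m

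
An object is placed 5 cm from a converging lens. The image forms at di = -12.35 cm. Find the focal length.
1/f = 1/do + 1/di → f = 8.401 cm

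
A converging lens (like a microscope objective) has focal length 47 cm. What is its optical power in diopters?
P = 1/f = 2.128 D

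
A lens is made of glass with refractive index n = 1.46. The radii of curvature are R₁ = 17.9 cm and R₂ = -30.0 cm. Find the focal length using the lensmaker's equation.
1/f = (n − 1)(1/R₁ − 1/R₂) → f = 24.37 cm (converging lens)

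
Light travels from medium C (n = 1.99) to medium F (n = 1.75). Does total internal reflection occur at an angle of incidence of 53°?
θc = arcsin(n₂/n₁) = 61.57°; 53° < θc, so no — the ray refracts.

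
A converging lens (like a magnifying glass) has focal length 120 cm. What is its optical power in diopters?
P = 1/f = 0.8333 D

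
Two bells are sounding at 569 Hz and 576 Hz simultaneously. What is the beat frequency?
7 Hz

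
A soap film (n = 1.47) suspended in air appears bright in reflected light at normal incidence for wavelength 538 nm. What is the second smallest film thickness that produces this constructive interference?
2nt = (m − ½)λ with m = 2 → t = (m − ½)λ/(2n) = 274.5 nm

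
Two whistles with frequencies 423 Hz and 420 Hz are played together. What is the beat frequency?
3 Hz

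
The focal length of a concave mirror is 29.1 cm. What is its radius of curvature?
R = 2|f| = 58.2 cm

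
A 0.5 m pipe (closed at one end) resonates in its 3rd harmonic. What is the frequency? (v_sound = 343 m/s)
fₙ = nv/(4L) = 514.5 Hz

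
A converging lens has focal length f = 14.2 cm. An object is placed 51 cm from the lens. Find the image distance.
1/di = 1/f − 1/do → di = 19.68 cm (real image)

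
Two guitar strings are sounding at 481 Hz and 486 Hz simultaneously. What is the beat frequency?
5 Hz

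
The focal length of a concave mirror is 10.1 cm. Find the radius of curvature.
R = 2|f| = 20.2 cm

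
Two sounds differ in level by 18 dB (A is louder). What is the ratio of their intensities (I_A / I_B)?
I_A/I_B = 10^(Δβ/10) = 63.1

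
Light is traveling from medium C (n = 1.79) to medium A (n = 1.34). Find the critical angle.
θc = arcsin(n₂/n₁) = 48.47°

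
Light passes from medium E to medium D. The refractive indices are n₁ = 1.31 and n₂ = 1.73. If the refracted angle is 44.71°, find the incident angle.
sin θ₁ = (n₂/n₁)·sin θ₂ → θ₁ = 68.29°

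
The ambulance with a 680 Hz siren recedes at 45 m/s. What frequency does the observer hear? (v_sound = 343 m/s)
f_obs = f·v/(v + v_s) = 601.1 Hz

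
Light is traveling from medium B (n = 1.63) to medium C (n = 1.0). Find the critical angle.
θc = arcsin(n₂/n₁) = 37.84°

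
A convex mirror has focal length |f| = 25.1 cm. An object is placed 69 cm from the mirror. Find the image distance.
f = −25.1 cm (convex); 1/di = 1/f − 1/do → di = -18.4 cm (virtual image, behind mirror)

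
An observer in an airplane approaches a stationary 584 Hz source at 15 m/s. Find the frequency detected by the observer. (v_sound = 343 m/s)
f_obs = f·(v + v_o)/v = 609.5 Hz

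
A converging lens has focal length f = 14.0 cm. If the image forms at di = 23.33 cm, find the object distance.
1/do = 1/f − 1/di → do = 35.01 cm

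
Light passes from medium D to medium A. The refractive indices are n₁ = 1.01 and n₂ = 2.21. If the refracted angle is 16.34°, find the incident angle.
sin θ₁ = (n₂/n₁)·sin θ₂ → θ₁ = 38°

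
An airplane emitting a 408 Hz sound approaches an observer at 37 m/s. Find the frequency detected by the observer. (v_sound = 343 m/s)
f_obs = f·v/(v − v_s) = 457.3 Hz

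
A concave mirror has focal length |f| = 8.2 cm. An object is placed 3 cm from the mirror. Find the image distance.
f = +8.2 cm (concave); 1/di = 1/f − 1/do → di = -4.731 cm (virtual image, behind mirror)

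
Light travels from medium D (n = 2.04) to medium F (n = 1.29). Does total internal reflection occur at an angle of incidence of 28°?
θc = arcsin(n₂/n₁) = 39.22°; 28° < θc, so no — the ray refracts.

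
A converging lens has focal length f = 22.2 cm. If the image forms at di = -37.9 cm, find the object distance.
1/do = 1/f − 1/di → do = 14 cm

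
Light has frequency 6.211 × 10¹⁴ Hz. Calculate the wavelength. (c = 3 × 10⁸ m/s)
λ = c/f = 483 nm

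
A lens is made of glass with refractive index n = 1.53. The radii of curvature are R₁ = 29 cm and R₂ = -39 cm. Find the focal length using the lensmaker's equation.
1/f = (n − 1)(1/R₁ − 1/R₂) → f = 31.38 cm (converging lens)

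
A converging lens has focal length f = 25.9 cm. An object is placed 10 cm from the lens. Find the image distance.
1/di = 1/f − 1/do → di = -16.29 cm (virtual image)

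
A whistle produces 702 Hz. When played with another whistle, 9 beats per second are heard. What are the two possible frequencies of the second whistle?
f₂ = 702 ± 9 Hz → 711 Hz or 693 Hz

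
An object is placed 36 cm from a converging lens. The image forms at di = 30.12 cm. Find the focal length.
1/f = 1/do + 1/di → f = 16.4 cm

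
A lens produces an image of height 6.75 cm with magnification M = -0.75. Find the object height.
ho = |hi|/|M| = 9 cm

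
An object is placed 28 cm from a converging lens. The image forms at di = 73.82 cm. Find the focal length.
1/f = 1/do + 1/di → f = 20.3 cm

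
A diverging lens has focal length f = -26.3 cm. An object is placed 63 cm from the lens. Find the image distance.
1/di = 1/f − 1/do → di = -18.55 cm (virtual image)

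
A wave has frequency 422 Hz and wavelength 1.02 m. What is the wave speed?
v = fλ = 430.4 m/s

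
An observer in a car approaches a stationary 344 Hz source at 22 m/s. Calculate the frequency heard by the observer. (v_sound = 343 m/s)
f_obs = f·(v + v_o)/v = 366.1 Hz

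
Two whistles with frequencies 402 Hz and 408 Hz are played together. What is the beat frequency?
6 Hz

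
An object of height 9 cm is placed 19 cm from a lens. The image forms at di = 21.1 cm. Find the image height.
hi = (-di/do) × ho = -9.995 cm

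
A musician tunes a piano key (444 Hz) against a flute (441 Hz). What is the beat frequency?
3 Hz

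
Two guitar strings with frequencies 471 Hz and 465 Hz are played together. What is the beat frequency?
6 Hz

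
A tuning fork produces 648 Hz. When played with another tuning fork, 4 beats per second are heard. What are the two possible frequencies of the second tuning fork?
f₂ = 648 ± 4 Hz → 652 Hz or 644 Hz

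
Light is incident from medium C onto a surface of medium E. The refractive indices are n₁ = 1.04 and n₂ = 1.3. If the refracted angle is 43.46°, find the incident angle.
sin θ₁ = (n₂/n₁)·sin θ₂ → θ₁ = 59.3°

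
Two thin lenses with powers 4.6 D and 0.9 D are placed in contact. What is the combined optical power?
P_total = P₁ + P₂ = 5.5 D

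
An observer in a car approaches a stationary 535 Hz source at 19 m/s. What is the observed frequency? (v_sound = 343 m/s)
f_obs = f·(v + v_o)/v = 564.6 Hz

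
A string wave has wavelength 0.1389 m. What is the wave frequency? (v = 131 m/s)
f = v/λ = 943.1 Hz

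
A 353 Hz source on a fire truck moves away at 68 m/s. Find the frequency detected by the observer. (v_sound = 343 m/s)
f_obs = f·v/(v + v_s) = 294.6 Hz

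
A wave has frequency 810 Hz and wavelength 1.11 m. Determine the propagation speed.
v = fλ = 899.1 m/s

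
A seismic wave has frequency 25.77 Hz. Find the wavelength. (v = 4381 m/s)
λ = v/f = 170 m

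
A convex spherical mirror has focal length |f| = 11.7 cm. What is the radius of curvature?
R = 2|f| = 23.4 cm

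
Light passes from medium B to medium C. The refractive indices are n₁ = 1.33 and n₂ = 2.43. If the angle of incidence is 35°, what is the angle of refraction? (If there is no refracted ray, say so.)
sin θ₂ = (n₁/n₂)·sin θ₁ = 0.3139 → θ₂ = 18.3°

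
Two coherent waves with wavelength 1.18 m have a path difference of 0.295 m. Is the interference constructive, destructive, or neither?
neither (partial) — path difference = 0.25λ, neither a whole number of wavelengths nor an odd multiple of λ/2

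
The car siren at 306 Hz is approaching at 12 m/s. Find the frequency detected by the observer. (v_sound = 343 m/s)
f_obs = f·v/(v − v_s) = 317.1 Hz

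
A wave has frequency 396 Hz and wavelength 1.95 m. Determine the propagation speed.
v = fλ = 772.2 m/s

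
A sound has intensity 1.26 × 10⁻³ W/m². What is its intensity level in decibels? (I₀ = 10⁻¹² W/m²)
β = 10·log₁₀(I/I₀) = 91 dB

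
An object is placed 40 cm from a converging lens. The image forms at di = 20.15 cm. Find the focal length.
1/f = 1/do + 1/di → f = 13.4 cm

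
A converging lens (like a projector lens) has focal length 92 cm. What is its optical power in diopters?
P = 1/f = 1.087 D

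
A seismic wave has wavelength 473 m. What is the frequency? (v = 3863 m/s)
f = v/λ = 8.167 Hz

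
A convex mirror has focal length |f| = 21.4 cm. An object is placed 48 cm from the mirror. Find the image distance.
f = −21.4 cm (convex); 1/di = 1/f − 1/do → di = -14.8 cm (virtual image, behind mirror)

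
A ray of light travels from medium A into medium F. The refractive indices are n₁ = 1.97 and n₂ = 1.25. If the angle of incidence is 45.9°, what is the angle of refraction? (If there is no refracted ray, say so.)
sin θ₂ = (n₁/n₂)·sin θ₁ = 1.132 > 1, so there is no refracted ray — the light undergoes total internal reflection.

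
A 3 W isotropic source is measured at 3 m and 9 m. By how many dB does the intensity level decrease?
Δβ = 20·log₁₀(r₂/r₁) = 9.542 dB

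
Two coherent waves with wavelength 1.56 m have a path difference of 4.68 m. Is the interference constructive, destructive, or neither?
constructive — path difference = 3λ, a whole number of wavelengths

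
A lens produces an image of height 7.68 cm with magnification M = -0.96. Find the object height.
ho = |hi|/|M| = 8 cm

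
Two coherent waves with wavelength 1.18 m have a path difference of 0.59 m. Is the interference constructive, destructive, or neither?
destructive — path difference = 0.5λ, an odd multiple of λ/2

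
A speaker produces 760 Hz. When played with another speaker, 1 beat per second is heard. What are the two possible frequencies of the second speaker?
f₂ = 760 ± 1 Hz → 761 Hz or 759 Hz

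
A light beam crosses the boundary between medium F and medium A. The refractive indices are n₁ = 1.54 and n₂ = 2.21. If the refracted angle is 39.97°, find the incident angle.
sin θ₁ = (n₂/n₁)·sin θ₂ → θ₁ = 67.2°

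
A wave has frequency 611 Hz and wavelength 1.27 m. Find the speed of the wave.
v = fλ = 776 m/s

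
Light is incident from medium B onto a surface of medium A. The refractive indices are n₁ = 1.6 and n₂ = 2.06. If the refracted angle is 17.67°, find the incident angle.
sin θ₁ = (n₂/n₁)·sin θ₂ → θ₁ = 23°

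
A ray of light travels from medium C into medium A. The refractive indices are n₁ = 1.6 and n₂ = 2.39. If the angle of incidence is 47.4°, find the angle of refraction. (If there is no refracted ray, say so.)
sin θ₂ = (n₁/n₂)·sin θ₁ = 0.4928 → θ₂ = 29.52°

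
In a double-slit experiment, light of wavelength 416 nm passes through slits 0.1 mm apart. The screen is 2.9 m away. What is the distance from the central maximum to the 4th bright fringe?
y = mλL/d = 48.26 mm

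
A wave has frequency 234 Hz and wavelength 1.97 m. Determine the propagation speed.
v = fλ = 461 m/s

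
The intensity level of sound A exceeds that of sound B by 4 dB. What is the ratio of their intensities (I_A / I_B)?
I_A/I_B = 10^(Δβ/10) = 2.512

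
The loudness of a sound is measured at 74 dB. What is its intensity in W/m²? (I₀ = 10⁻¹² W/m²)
I = I₀·10^(β/10) = 2.51 × 10⁻⁵ W/m²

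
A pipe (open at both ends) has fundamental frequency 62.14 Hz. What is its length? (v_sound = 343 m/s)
L = v/(2f₁) = 2.76 m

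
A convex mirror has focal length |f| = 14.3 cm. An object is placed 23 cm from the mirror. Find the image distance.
f = −14.3 cm (convex); 1/di = 1/f − 1/do → di = -8.818 cm (virtual image, behind mirror)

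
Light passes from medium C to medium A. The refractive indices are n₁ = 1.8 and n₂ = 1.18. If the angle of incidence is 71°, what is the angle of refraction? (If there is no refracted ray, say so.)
sin θ₂ = (n₁/n₂)·sin θ₁ = 1.442 > 1, so there is no refracted ray — the light undergoes total internal reflection.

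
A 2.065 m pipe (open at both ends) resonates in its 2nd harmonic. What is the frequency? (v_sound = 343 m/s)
fₙ = nv/(2L) = 166.1 Hz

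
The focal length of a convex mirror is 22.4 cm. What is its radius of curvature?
R = 2|f| = 44.8 cm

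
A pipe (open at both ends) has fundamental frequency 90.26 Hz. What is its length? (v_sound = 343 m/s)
L = v/(2f₁) = 1.9 m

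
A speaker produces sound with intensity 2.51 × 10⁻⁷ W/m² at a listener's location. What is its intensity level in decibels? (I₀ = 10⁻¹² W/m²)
β = 10·log₁₀(I/I₀) = 54 dB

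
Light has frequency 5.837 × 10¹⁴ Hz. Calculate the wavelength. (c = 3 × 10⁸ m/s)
λ = c/f = 514 nm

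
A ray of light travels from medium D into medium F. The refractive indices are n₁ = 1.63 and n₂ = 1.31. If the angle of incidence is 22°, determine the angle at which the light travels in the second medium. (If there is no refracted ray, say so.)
sin θ₂ = (n₁/n₂)·sin θ₁ = 0.4661 → θ₂ = 27.78°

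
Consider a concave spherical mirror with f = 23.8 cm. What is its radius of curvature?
R = 2|f| = 47.6 cm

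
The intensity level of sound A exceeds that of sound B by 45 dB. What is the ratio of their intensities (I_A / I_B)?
I_A/I_B = 10^(Δβ/10) = 31620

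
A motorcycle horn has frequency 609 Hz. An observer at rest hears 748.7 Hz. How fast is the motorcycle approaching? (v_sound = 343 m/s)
v_s = v·(1 − f/f_obs) = 64 m/s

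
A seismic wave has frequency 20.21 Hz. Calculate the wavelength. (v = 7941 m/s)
λ = v/f = 392.9 m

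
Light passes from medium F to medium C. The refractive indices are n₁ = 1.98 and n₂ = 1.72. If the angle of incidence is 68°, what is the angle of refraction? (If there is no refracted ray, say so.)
sin θ₂ = (n₁/n₂)·sin θ₁ = 1.067 > 1, so there is no refracted ray — the light undergoes total internal reflection.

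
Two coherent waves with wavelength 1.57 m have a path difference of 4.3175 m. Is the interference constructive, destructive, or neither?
neither (partial) — path difference = 2.75λ, neither a whole number of wavelengths nor an odd multiple of λ/2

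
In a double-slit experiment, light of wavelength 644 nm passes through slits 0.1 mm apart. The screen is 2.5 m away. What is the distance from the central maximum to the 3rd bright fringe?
y = mλL/d = 48.3 mm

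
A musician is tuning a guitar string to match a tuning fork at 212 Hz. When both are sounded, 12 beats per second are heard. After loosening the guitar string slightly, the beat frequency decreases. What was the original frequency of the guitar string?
224 Hz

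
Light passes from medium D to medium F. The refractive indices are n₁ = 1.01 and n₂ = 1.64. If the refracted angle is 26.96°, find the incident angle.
sin θ₁ = (n₂/n₁)·sin θ₂ → θ₁ = 47.41°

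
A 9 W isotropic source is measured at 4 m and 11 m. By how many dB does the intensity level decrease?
Δβ = 20·log₁₀(r₂/r₁) = 8.787 dB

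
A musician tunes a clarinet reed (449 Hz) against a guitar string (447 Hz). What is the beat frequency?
2 Hz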